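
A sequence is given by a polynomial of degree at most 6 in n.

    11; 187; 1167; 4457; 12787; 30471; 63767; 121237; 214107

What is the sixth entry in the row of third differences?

Δ: 176, 980, 3290, 8330, 17684, 33296, 57470, 92870
Δ²: 804, 2310, 5040, 9354, 15612, 24174, 35400
Δ³: 1506, 2730, 4314, 6258, 8562, 11226
Δ⁴: 1224, 1584, 1944, 2304, 2664
Δ⁵: 360, 360, 360, 360

11226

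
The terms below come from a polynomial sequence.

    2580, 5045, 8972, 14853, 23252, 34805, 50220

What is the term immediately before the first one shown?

2465, 3927, 5881, 8399, 11553, 15415
1462, 1954, 2518, 3154, 3862
492, 564, 636, 708
72, 72, 72
The fourth differences are constant at 72.
Work back: 492 − 72 = 420;  1462 − 420 = 1042;  2465 − 1042 = 1423;  2580 − 1423 = 1157

1157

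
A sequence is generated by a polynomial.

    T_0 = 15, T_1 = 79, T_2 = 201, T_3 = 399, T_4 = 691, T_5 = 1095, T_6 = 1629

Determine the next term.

Δ: 64  122  198  292  404  534
Δ²: 58  76  94  112  130
Δ³: 18  18  18  18
Constant third difference = 18, so extend:
130 + 18 = 148;  534 + 148 = 682;  1629 + 682 = 2311

2311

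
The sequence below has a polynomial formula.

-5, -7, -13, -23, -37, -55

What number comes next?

-2, -6, -10, -14, -18
-4, -4, -4, -4
Constant second difference = -4, so extend:
-18 − 4 = -22;  -55 − 22 = -77

-77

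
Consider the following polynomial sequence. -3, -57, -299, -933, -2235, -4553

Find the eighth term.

-13989

-54, -242, -634, -1302, -2318
-188, -392, -668, -1016
-204, -276, -348
-72, -72
Constant fourth difference = -72, so extend:
-348 − 72 = -420;  -1016 − 420 = -1436;  -2318 − 1436 = -3754;  -4553 − 3754 = -8307
-420 − 72 = -492;  -1436 − 492 = -1928;  -3754 − 1928 = -5682;  -8307 − 5682 = -13989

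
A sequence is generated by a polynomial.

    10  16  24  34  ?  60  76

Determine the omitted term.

46

Using the first 4 terms:
6, 8, 10
2, 2
Constant second difference = 2.
Extend forward: 10 + 2 = 12;  34 + 12 = 46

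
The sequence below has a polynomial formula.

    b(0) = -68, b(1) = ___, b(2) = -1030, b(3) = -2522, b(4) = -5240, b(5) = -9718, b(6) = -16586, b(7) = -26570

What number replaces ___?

Using the last 6 terms:
Δ: -1492, -2718, -4478, -6868, -9984
Δ²: -1226, -1760, -2390, -3116
Δ³: -534, -630, -726
Δ⁴: -96, -96
Constant fourth difference = -96.
Extend backward: -534 + 96 = -438;  -1226 + 438 = -788;  -1492 + 788 = -704;  -1030 + 704 = -326

-326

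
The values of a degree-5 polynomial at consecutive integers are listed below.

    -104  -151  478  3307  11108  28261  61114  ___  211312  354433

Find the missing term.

Using the first 7 terms:
First differences: -47, 629, 2829, 7801, 17153, 32853
Second differences: 676, 2200, 4972, 9352, 15700
Third differences: 1524, 2772, 4380, 6348
Fourth differences: 1248, 1608, 1968
Fifth differences: 360, 360
Constant fifth difference = 360.
Extend forward: 1968 + 360 = 2328;  6348 + 2328 = 8676;  15700 + 8676 = 24376;  32853 + 24376 = 57229;  61114 + 57229 = 118343

118343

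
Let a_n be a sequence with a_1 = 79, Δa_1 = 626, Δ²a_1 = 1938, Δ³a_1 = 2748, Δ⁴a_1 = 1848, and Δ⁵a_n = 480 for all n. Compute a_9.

369479

Build the table forward from the leading diagonal:
Fifth differences: 480, 480, 480, 480, 480, 480, 480, 480, 480
Fourth differences: 1848, 2328, 2808, 3288, 3768, 4248, 4728, 5208, 5688
Third differences: 2748, 4596, 6924, 9732, 13020, 16788, 21036, 25764, 30972
Second differences: 1938, 4686, 9282, 16206, 25938, 38958, 55746, 76782, 102546
First differences: 626, 2564, 7250, 16532, 32738, 58676, 97634, 153380, 230162
a: 79, 705, 3269, 10519, 27051, 59789, 118465, 216099, 369479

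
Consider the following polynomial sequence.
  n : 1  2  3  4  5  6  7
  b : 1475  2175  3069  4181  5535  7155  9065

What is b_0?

945

700, 894, 1112, 1354, 1620, 1910
194, 218, 242, 266, 290
24, 24, 24, 24
The third differences are constant at 24.
Work back: 194 − 24 = 170;  700 − 170 = 530;  1475 − 530 = 945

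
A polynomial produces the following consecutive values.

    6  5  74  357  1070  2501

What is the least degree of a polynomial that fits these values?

4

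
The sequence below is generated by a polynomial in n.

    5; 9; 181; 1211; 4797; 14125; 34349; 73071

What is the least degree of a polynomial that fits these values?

D1: 4, 172, 1030, 3586, 9328, 20224, 38722
D2: 168, 858, 2556, 5742, 10896, 18498
D3: 690, 1698, 3186, 5154, 7602
D4: 1008, 1488, 1968, 2448
D5: 480, 480, 480
The fifth differences are constant, so the polynomial has degree 5.

5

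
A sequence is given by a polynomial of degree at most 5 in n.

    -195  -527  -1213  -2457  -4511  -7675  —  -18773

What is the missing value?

Using the first 6 terms:
D1: -332  -686  -1244  -2054  -3164
D2: -354  -558  -810  -1110
D3: -204  -252  -300
D4: -48  -48
Constant fourth difference = -48.
Extend forward: -300 − 48 = -348;  -1110 − 348 = -1458;  -3164 − 1458 = -4622;  -7675 − 4622 = -12297

-12297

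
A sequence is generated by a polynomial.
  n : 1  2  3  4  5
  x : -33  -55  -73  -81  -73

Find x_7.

D1: -22, -18, -8, 8
D2: 4, 10, 16
D3: 6, 6
Constant third difference = 6, so extend:
16 + 6 = 22;  8 + 22 = 30;  -73 + 30 = -43
22 + 6 = 28;  30 + 28 = 58;  -43 + 58 = 15

15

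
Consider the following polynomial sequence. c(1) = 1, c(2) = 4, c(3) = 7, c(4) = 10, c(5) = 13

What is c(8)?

22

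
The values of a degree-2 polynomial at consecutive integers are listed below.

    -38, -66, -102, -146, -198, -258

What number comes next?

-28  -36  -44  -52  -60
-8  -8  -8  -8
The second differences are constant (-8).
-60 − 8 = -68;  -258 − 68 = -326

-326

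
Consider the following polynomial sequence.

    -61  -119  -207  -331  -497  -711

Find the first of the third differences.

First differences: -58, -88, -124, -166, -214
Second differences: -30, -36, -42, -48
Third differences: -6, -6, -6

-6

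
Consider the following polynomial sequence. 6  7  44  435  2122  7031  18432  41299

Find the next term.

Δ: 1, 37, 391, 1687, 4909, 11401, 22867
Δ²: 36, 354, 1296, 3222, 6492, 11466
Δ³: 318, 942, 1926, 3270, 4974
Δ⁴: 624, 984, 1344, 1704
Δ⁵: 360, 360, 360
The fifth differences are constant (360).
1704 + 360 = 2064;  4974 + 2064 = 7038;  11466 + 7038 = 18504;  22867 + 18504 = 41371;  41299 + 41371 = 82670

82670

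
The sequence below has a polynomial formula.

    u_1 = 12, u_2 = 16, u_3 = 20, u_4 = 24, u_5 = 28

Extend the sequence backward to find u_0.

First differences: 4  4  4  4
The first differences are constant at 4.
Work back: 12 − 4 = 8

8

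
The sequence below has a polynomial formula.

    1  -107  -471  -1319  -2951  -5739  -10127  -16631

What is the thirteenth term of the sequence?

First differences: -108 , -364 , -848 , -1632 , -2788 , -4388 , -6504
Second differences: -256 , -484 , -784 , -1156 , -1600 , -2116
Third differences: -228 , -300 , -372 , -444 , -516
Fourth differences: -72 , -72 , -72 , -72
Fourth differences constant at -72.
-516 − 72 = -588;  -2116 − 588 = -2704;  -6504 − 2704 = -9208;  -16631 − 9208 = -25839
-588 − 72 = -660;  -2704 − 660 = -3364;  -9208 − 3364 = -12572;  -25839 − 12572 = -38411
-660 − 72 = -732;  -3364 − 732 = -4096;  -12572 − 4096 = -16668;  -38411 − 16668 = -55079
-732 − 72 = -804;  -4096 − 804 = -4900;  -16668 − 4900 = -21568;  -55079 − 21568 = -76647
-804 − 72 = -876;  -4900 − 876 = -5776;  -21568 − 5776 = -27344;  -76647 − 27344 = -103991

-103991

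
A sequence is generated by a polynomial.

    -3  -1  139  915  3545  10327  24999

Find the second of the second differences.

636

D1: 2, 140, 776, 2630, 6782, 14672
D2: 138, 636, 1854, 4152, 7890
D3: 498, 1218, 2298, 3738
D4: 720, 1080, 1440
D5: 360, 360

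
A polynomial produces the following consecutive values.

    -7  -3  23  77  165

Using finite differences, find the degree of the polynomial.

3

D1: 4, 26, 54, 88
D2: 22, 28, 34
D3: 6, 6
The third differences are constant, so the polynomial has degree 3.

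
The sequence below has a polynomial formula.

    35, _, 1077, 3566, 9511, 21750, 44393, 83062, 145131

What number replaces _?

Using the last 7 terms:
Δ: 2489  5945  12239  22643  38669  62069
Δ²: 3456  6294  10404  16026  23400
Δ³: 2838  4110  5622  7374
Δ⁴: 1272  1512  1752
Δ⁵: 240  240
Constant fifth difference = 240.
Extend backward: 1272 − 240 = 1032;  2838 − 1032 = 1806;  3456 − 1806 = 1650;  2489 − 1650 = 839;  1077 − 839 = 238

238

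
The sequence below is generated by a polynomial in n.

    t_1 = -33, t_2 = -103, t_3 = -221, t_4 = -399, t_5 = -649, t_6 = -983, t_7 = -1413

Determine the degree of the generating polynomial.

3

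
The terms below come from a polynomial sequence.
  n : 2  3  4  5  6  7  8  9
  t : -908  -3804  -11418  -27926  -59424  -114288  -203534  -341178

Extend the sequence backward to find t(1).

First differences: -2896, -7614, -16508, -31498, -54864, -89246, -137644
Second differences: -4718, -8894, -14990, -23366, -34382, -48398
Third differences: -4176, -6096, -8376, -11016, -14016
Fourth differences: -1920, -2280, -2640, -3000
Fifth differences: -360, -360, -360
The fifth differences are constant at -360.
Work back: -1920 + 360 = -1560;  -4176 + 1560 = -2616;  -4718 + 2616 = -2102;  -2896 + 2102 = -794;  -908 + 794 = -114

-114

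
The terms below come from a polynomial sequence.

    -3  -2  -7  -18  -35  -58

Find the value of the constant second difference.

-6

D1: 1, -5, -11, -17, -23
D2: -6, -6, -6, -6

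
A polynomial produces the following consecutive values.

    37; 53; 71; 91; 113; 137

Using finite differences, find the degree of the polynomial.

16, 18, 20, 22, 24
2, 2, 2, 2
The second differences are constant, so the polynomial has degree 2.

2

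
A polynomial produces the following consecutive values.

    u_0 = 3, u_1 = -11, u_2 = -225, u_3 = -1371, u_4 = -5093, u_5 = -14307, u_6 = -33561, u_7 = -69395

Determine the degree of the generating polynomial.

-14, -214, -1146, -3722, -9214, -19254, -35834
-200, -932, -2576, -5492, -10040, -16580
-732, -1644, -2916, -4548, -6540
-912, -1272, -1632, -1992
-360, -360, -360
The fifth differences are constant, so the polynomial has degree 5.

5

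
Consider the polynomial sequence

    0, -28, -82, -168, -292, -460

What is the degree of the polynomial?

Δ: -28, -54, -86, -124, -168
Δ²: -26, -32, -38, -44
Δ³: -6, -6, -6
The third differences are constant, so the polynomial has degree 3.

3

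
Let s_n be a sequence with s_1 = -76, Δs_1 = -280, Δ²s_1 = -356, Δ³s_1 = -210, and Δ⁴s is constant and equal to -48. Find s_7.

Build the table forward from the leading diagonal:
D4: -48  -48  -48  -48  -48  -48  -48
D3: -210  -258  -306  -354  -402  -450  -498
D2: -356  -566  -824  -1130  -1484  -1886  -2336
D1: -280  -636  -1202  -2026  -3156  -4640  -6526
s: -76  -356  -992  -2194  -4220  -7376  -12016

-12016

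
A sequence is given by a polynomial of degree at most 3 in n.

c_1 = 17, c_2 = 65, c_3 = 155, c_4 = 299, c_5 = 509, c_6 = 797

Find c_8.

1655

D1: 48 , 90 , 144 , 210 , 288
D2: 42 , 54 , 66 , 78
D3: 12 , 12 , 12
Third differences constant at 12.
78 + 12 = 90;  288 + 90 = 378;  797 + 378 = 1175
90 + 12 = 102;  378 + 102 = 480;  1175 + 480 = 1655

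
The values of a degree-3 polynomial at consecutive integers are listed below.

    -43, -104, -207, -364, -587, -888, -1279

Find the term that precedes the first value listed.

-12

-61  -103  -157  -223  -301  -391
-42  -54  -66  -78  -90
-12  -12  -12  -12
The third differences are constant at -12.
Work back: -42 + 12 = -30;  -61 + 30 = -31;  -43 + 31 = -12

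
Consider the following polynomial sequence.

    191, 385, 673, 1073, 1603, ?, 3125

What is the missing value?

2281

Using the first 5 terms:
D1: 194  288  400  530
D2: 94  112  130
D3: 18  18
Constant third difference = 18.
Extend forward: 130 + 18 = 148;  530 + 148 = 678;  1603 + 678 = 2281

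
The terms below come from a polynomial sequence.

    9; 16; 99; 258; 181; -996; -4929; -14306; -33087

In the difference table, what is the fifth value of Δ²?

Δ: 7, 83, 159, -77, -1177, -3933, -9377, -18781
Δ²: 76, 76, -236, -1100, -2756, -5444, -9404
Δ³: 0, -312, -864, -1656, -2688, -3960
Δ⁴: -312, -552, -792, -1032, -1272
Δ⁵: -240, -240, -240, -240

-2756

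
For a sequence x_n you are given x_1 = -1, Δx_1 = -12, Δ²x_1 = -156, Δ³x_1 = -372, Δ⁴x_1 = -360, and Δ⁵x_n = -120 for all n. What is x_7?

Build the table forward from the leading diagonal:
D5: -120, -120, -120, -120, -120, -120, -120
D4: -360, -480, -600, -720, -840, -960, -1080
D3: -372, -732, -1212, -1812, -2532, -3372, -4332
D2: -156, -528, -1260, -2472, -4284, -6816, -10188
D1: -12, -168, -696, -1956, -4428, -8712, -15528
x: -1, -13, -181, -877, -2833, -7261, -15973

-15973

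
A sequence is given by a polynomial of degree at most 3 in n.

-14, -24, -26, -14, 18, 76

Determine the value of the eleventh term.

First differences: -10  -2  12  32  58
Second differences: 8  14  20  26
Third differences: 6  6  6
Constant third difference = 6, so extend:
26 + 6 = 32;  58 + 32 = 90;  76 + 90 = 166
32 + 6 = 38;  90 + 38 = 128;  166 + 128 = 294
38 + 6 = 44;  128 + 44 = 172;  294 + 172 = 466
44 + 6 = 50;  172 + 50 = 222;  466 + 222 = 688
50 + 6 = 56;  222 + 56 = 278;  688 + 278 = 966

966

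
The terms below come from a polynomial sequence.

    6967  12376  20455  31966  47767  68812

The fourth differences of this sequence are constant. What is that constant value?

96

First differences: 5409, 8079, 11511, 15801, 21045
Second differences: 2670, 3432, 4290, 5244
Third differences: 762, 858, 954
Fourth differences: 96, 96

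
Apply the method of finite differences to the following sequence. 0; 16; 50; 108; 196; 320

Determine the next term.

486

D1: 16  34  58  88  124
D2: 18  24  30  36
D3: 6  6  6
Constant third difference = 6, so extend:
36 + 6 = 42;  124 + 42 = 166;  320 + 166 = 486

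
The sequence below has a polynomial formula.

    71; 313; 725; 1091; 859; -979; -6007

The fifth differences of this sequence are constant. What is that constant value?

First differences: 242, 412, 366, -232, -1838, -5028
Second differences: 170, -46, -598, -1606, -3190
Third differences: -216, -552, -1008, -1584
Fourth differences: -336, -456, -576
Fifth differences: -120, -120

-120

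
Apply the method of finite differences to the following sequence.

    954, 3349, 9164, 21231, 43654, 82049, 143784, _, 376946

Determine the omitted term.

Using the first 7 terms:
D1: 2395, 5815, 12067, 22423, 38395, 61735
D2: 3420, 6252, 10356, 15972, 23340
D3: 2832, 4104, 5616, 7368
D4: 1272, 1512, 1752
D5: 240, 240
Constant fifth difference = 240.
Extend forward: 1752 + 240 = 1992;  7368 + 1992 = 9360;  23340 + 9360 = 32700;  61735 + 32700 = 94435;  143784 + 94435 = 238219

238219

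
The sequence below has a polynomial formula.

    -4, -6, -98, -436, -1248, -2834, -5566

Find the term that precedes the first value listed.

D1: -2, -92, -338, -812, -1586, -2732
D2: -90, -246, -474, -774, -1146
D3: -156, -228, -300, -372
D4: -72, -72, -72
The fourth differences are constant at -72.
Work back: -156 + 72 = -84;  -90 + 84 = -6;  -2 + 6 = 4;  -4 − 4 = -8

-8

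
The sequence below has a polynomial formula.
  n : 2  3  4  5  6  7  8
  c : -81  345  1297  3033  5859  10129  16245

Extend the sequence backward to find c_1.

-191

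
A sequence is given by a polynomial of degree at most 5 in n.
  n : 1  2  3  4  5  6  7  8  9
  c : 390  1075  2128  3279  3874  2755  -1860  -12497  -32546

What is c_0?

D1: 685  1053  1151  595  -1119  -4615  -10637  -20049
D2: 368  98  -556  -1714  -3496  -6022  -9412
D3: -270  -654  -1158  -1782  -2526  -3390
D4: -384  -504  -624  -744  -864
D5: -120  -120  -120  -120
The fifth differences are constant at -120.
Work back: -384 + 120 = -264;  -270 + 264 = -6;  368 + 6 = 374;  685 − 374 = 311;  390 − 311 = 79

79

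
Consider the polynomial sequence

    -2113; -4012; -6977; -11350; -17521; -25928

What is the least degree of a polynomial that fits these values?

First differences: -1899, -2965, -4373, -6171, -8407
Second differences: -1066, -1408, -1798, -2236
Third differences: -342, -390, -438
Fourth differences: -48, -48
The fourth differences are constant, so the polynomial has degree 4.

4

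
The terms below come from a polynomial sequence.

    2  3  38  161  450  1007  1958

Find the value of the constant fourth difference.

D1: 1, 35, 123, 289, 557, 951
D2: 34, 88, 166, 268, 394
D3: 54, 78, 102, 126
D4: 24, 24, 24

24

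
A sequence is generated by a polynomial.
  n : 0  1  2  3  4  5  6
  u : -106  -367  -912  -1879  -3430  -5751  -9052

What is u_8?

D1: -261  -545  -967  -1551  -2321  -3301
D2: -284  -422  -584  -770  -980
D3: -138  -162  -186  -210
D4: -24  -24  -24
Fourth differences constant at -24.
-210 − 24 = -234;  -980 − 234 = -1214;  -3301 − 1214 = -4515;  -9052 − 4515 = -13567
-234 − 24 = -258;  -1214 − 258 = -1472;  -4515 − 1472 = -5987;  -13567 − 5987 = -19554

-19554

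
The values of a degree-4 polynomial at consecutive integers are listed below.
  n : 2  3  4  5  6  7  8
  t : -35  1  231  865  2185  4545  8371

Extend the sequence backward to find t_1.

36, 230, 634, 1320, 2360, 3826
194, 404, 686, 1040, 1466
210, 282, 354, 426
72, 72, 72
The fourth differences are constant at 72.
Work back: 210 − 72 = 138;  194 − 138 = 56;  36 − 56 = -20;  -35 + 20 = -15

-15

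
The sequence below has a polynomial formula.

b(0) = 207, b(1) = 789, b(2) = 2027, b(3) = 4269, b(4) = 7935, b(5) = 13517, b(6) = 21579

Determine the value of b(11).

123869

D1: 582  1238  2242  3666  5582  8062
D2: 656  1004  1424  1916  2480
D3: 348  420  492  564
D4: 72  72  72
Constant fourth difference = 72, so extend:
564 + 72 = 636;  2480 + 636 = 3116;  8062 + 3116 = 11178;  21579 + 11178 = 32757
636 + 72 = 708;  3116 + 708 = 3824;  11178 + 3824 = 15002;  32757 + 15002 = 47759
708 + 72 = 780;  3824 + 780 = 4604;  15002 + 4604 = 19606;  47759 + 19606 = 67365
780 + 72 = 852;  4604 + 852 = 5456;  19606 + 5456 = 25062;  67365 + 25062 = 92427
852 + 72 = 924;  5456 + 924 = 6380;  25062 + 6380 = 31442;  92427 + 31442 = 123869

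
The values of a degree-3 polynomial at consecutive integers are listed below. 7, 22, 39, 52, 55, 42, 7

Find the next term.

-56

Δ: 15  17  13  3  -13  -35
Δ²: 2  -4  -10  -16  -22
Δ³: -6  -6  -6  -6
The third differences are constant (-6).
-22 − 6 = -28;  -35 − 28 = -63;  7 − 63 = -56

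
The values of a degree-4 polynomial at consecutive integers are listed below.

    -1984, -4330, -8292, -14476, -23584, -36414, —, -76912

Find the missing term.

Using the first 6 terms:
-2346  -3962  -6184  -9108  -12830
-1616  -2222  -2924  -3722
-606  -702  -798
-96  -96
Constant fourth difference = -96.
Extend forward: -798 − 96 = -894;  -3722 − 894 = -4616;  -12830 − 4616 = -17446;  -36414 − 17446 = -53860

-53860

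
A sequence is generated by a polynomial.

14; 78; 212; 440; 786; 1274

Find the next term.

1928

64  134  228  346  488
70  94  118  142
24  24  24
Constant third difference = 24, so extend:
142 + 24 = 166;  488 + 166 = 654;  1274 + 654 = 1928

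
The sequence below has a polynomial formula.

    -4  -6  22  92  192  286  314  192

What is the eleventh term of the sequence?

-2274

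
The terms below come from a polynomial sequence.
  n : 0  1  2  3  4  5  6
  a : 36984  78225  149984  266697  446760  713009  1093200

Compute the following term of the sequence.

1620489

D1: 41241, 71759, 116713, 180063, 266249, 380191
D2: 30518, 44954, 63350, 86186, 113942
D3: 14436, 18396, 22836, 27756
D4: 3960, 4440, 4920
D5: 480, 480
Constant fifth difference = 480, so extend:
4920 + 480 = 5400;  27756 + 5400 = 33156;  113942 + 33156 = 147098;  380191 + 147098 = 527289;  1093200 + 527289 = 1620489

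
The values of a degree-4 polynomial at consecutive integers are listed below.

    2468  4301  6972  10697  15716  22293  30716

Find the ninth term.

54372

First differences: 1833, 2671, 3725, 5019, 6577, 8423
Second differences: 838, 1054, 1294, 1558, 1846
Third differences: 216, 240, 264, 288
Fourth differences: 24, 24, 24
Fourth differences constant at 24.
288 + 24 = 312;  1846 + 312 = 2158;  8423 + 2158 = 10581;  30716 + 10581 = 41297
312 + 24 = 336;  2158 + 336 = 2494;  10581 + 2494 = 13075;  41297 + 13075 = 54372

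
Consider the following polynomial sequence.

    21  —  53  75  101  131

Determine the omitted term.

35

Using the last 4 terms:
First differences: 22, 26, 30
Second differences: 4, 4
Constant second difference = 4.
Extend backward: 22 − 4 = 18;  53 − 18 = 35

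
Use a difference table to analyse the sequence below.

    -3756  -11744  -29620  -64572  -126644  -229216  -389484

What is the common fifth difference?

Δ: -7988, -17876, -34952, -62072, -102572, -160268
Δ²: -9888, -17076, -27120, -40500, -57696
Δ³: -7188, -10044, -13380, -17196
Δ⁴: -2856, -3336, -3816
Δ⁵: -480, -480

-480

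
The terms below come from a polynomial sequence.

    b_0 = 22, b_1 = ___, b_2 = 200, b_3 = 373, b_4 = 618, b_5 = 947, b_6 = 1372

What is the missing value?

87

Using the last 5 terms:
First differences: 173  245  329  425
Second differences: 72  84  96
Third differences: 12  12
Constant third difference = 12.
Extend backward: 72 − 12 = 60;  173 − 60 = 113;  200 − 113 = 87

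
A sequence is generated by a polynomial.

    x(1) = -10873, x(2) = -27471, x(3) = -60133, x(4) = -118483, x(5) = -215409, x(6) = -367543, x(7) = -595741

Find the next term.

-925563

D1: -16598, -32662, -58350, -96926, -152134, -228198
D2: -16064, -25688, -38576, -55208, -76064
D3: -9624, -12888, -16632, -20856
D4: -3264, -3744, -4224
D5: -480, -480
Fifth differences constant at -480.
-4224 − 480 = -4704;  -20856 − 4704 = -25560;  -76064 − 25560 = -101624;  -228198 − 101624 = -329822;  -595741 − 329822 = -925563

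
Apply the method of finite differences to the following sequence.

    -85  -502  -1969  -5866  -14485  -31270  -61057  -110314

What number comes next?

-417 , -1467 , -3897 , -8619 , -16785 , -29787 , -49257
-1050 , -2430 , -4722 , -8166 , -13002 , -19470
-1380 , -2292 , -3444 , -4836 , -6468
-912 , -1152 , -1392 , -1632
-240 , -240 , -240
Constant fifth difference = -240, so extend:
-1632 − 240 = -1872;  -6468 − 1872 = -8340;  -19470 − 8340 = -27810;  -49257 − 27810 = -77067;  -110314 − 77067 = -187381

-187381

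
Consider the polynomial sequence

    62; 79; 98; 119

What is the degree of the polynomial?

2

First differences: 17, 19, 21
Second differences: 2, 2
The second differences are constant, so the polynomial has degree 2.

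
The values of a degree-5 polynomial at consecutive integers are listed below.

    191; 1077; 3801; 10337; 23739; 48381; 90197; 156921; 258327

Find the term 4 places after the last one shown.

Δ: 886, 2724, 6536, 13402, 24642, 41816, 66724, 101406
Δ²: 1838, 3812, 6866, 11240, 17174, 24908, 34682
Δ³: 1974, 3054, 4374, 5934, 7734, 9774
Δ⁴: 1080, 1320, 1560, 1800, 2040
Δ⁵: 240, 240, 240, 240
The fifth differences are constant (240).
2040 + 240 = 2280;  9774 + 2280 = 12054;  34682 + 12054 = 46736;  101406 + 46736 = 148142;  258327 + 148142 = 406469
2280 + 240 = 2520;  12054 + 2520 = 14574;  46736 + 14574 = 61310;  148142 + 61310 = 209452;  406469 + 209452 = 615921
2520 + 240 = 2760;  14574 + 2760 = 17334;  61310 + 17334 = 78644;  209452 + 78644 = 288096;  615921 + 288096 = 904017
2760 + 240 = 3000;  17334 + 3000 = 20334;  78644 + 20334 = 98978;  288096 + 98978 = 387074;  904017 + 387074 = 1291091

1291091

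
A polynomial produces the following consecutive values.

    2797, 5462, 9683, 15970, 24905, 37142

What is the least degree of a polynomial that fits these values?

Δ: 2665, 4221, 6287, 8935, 12237
Δ²: 1556, 2066, 2648, 3302
Δ³: 510, 582, 654
Δ⁴: 72, 72
The fourth differences are constant, so the polynomial has degree 4.

4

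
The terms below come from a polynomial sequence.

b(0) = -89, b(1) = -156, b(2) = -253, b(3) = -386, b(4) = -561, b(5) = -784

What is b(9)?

-2276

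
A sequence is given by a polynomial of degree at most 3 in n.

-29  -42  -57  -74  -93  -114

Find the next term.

D1: -13, -15, -17, -19, -21
D2: -2, -2, -2, -2
Second differences constant at -2.
-21 − 2 = -23;  -114 − 23 = -137

-137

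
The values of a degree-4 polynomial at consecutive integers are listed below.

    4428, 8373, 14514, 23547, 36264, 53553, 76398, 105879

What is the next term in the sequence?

143172

First differences: 3945, 6141, 9033, 12717, 17289, 22845, 29481
Second differences: 2196, 2892, 3684, 4572, 5556, 6636
Third differences: 696, 792, 888, 984, 1080
Fourth differences: 96, 96, 96, 96
Fourth differences constant at 96.
1080 + 96 = 1176;  6636 + 1176 = 7812;  29481 + 7812 = 37293;  105879 + 37293 = 143172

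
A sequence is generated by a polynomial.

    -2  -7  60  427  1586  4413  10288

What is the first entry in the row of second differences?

First differences: -5, 67, 367, 1159, 2827, 5875
Second differences: 72, 300, 792, 1668, 3048
Third differences: 228, 492, 876, 1380
Fourth differences: 264, 384, 504
Fifth differences: 120, 120

72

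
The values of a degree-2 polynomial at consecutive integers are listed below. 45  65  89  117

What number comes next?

149

Δ: 20, 24, 28
Δ²: 4, 4
The second differences are constant (4).
28 + 4 = 32;  117 + 32 = 149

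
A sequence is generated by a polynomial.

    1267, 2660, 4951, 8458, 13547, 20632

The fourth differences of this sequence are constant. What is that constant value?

48

Δ: 1393, 2291, 3507, 5089, 7085
Δ²: 898, 1216, 1582, 1996
Δ³: 318, 366, 414
Δ⁴: 48, 48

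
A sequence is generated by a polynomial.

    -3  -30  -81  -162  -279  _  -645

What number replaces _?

-438

Using the first 5 terms:
Δ: -27  -51  -81  -117
Δ²: -24  -30  -36
Δ³: -6  -6
Constant third difference = -6.
Extend forward: -36 − 6 = -42;  -117 − 42 = -159;  -279 − 159 = -438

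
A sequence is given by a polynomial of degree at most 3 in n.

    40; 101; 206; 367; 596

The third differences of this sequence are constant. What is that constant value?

12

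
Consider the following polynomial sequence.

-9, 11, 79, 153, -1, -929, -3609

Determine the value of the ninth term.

-21017

Δ: 20, 68, 74, -154, -928, -2680
Δ²: 48, 6, -228, -774, -1752
Δ³: -42, -234, -546, -978
Δ⁴: -192, -312, -432
Δ⁵: -120, -120
Fifth differences constant at -120.
-432 − 120 = -552;  -978 − 552 = -1530;  -1752 − 1530 = -3282;  -2680 − 3282 = -5962;  -3609 − 5962 = -9571
-552 − 120 = -672;  -1530 − 672 = -2202;  -3282 − 2202 = -5484;  -5962 − 5484 = -11446;  -9571 − 11446 = -21017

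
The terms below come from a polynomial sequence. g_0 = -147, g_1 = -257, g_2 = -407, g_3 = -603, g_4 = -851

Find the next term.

-1157

-110, -150, -196, -248
-40, -46, -52
-6, -6
Constant third difference = -6, so extend:
-52 − 6 = -58;  -248 − 58 = -306;  -851 − 306 = -1157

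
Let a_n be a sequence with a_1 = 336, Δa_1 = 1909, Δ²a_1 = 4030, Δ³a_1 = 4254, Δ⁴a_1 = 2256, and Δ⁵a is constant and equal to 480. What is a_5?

Build the table forward from the leading diagonal:
D5: 480, 480, 480, 480, 480
D4: 2256, 2736, 3216, 3696, 4176
D3: 4254, 6510, 9246, 12462, 16158
D2: 4030, 8284, 14794, 24040, 36502
D1: 1909, 5939, 14223, 29017, 53057
a: 336, 2245, 8184, 22407, 51424

51424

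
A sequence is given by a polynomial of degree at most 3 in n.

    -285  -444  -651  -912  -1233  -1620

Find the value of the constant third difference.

First differences: -159, -207, -261, -321, -387
Second differences: -48, -54, -60, -66
Third differences: -6, -6, -6

-6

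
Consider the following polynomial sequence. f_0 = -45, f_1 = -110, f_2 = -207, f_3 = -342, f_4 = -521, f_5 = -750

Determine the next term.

Δ: -65, -97, -135, -179, -229
Δ²: -32, -38, -44, -50
Δ³: -6, -6, -6
Third differences constant at -6.
-50 − 6 = -56;  -229 − 56 = -285;  -750 − 285 = -1035

-1035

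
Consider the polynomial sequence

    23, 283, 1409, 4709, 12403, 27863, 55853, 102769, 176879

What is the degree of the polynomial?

260, 1126, 3300, 7694, 15460, 27990, 46916, 74110
866, 2174, 4394, 7766, 12530, 18926, 27194
1308, 2220, 3372, 4764, 6396, 8268
912, 1152, 1392, 1632, 1872
240, 240, 240, 240
The fifth differences are constant, so the polynomial has degree 5.

5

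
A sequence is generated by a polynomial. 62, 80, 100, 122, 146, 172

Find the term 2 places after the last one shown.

D1: 18, 20, 22, 24, 26
D2: 2, 2, 2, 2
Constant second difference = 2, so extend:
26 + 2 = 28;  172 + 28 = 200
28 + 2 = 30;  200 + 30 = 230

230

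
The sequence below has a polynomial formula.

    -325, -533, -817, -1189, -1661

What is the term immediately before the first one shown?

D1: -208, -284, -372, -472
D2: -76, -88, -100
D3: -12, -12
The third differences are constant at -12.
Work back: -76 + 12 = -64;  -208 + 64 = -144;  -325 + 144 = -181

-181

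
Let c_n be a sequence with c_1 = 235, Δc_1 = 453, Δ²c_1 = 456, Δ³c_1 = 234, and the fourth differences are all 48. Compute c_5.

5767

Build the table forward from the leading diagonal:
Fourth differences: 48  48  48  48  48
Third differences: 234  282  330  378  426
Second differences: 456  690  972  1302  1680
First differences: 453  909  1599  2571  3873
c: 235  688  1597  3196  5767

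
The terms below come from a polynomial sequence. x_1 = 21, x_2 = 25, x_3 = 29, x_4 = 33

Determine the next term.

37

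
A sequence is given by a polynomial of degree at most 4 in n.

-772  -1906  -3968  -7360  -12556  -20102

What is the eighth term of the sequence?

Δ: -1134 , -2062 , -3392 , -5196 , -7546
Δ²: -928 , -1330 , -1804 , -2350
Δ³: -402 , -474 , -546
Δ⁴: -72 , -72
Constant fourth difference = -72, so extend:
-546 − 72 = -618;  -2350 − 618 = -2968;  -7546 − 2968 = -10514;  -20102 − 10514 = -30616
-618 − 72 = -690;  -2968 − 690 = -3658;  -10514 − 3658 = -14172;  -30616 − 14172 = -44788

-44788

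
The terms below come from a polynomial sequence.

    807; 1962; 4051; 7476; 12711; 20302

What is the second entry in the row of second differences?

D1: 1155, 2089, 3425, 5235, 7591
D2: 934, 1336, 1810, 2356
D3: 402, 474, 546
D4: 72, 72

1336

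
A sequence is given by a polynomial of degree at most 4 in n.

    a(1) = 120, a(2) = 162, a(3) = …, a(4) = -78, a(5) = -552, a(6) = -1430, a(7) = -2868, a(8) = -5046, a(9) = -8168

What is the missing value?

Using the last 6 terms:
-474  -878  -1438  -2178  -3122
-404  -560  -740  -944
-156  -180  -204
-24  -24
Constant fourth difference = -24.
Extend backward: -156 + 24 = -132;  -404 + 132 = -272;  -474 + 272 = -202;  -78 + 202 = 124

124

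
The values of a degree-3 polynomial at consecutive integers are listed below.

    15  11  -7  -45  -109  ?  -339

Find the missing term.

-205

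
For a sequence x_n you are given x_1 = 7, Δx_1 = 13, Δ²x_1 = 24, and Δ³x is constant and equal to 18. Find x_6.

Build the table forward from the leading diagonal:
Third differences: 18, 18, 18, 18, 18, 18
Second differences: 24, 42, 60, 78, 96, 114
First differences: 13, 37, 79, 139, 217, 313
x: 7, 20, 57, 136, 275, 492

492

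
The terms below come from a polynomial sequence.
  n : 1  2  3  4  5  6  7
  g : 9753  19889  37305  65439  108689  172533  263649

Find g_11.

1083113

10136 , 17416 , 28134 , 43250 , 63844 , 91116
7280 , 10718 , 15116 , 20594 , 27272
3438 , 4398 , 5478 , 6678
960 , 1080 , 1200
120 , 120
Fifth differences constant at 120.
1200 + 120 = 1320;  6678 + 1320 = 7998;  27272 + 7998 = 35270;  91116 + 35270 = 126386;  263649 + 126386 = 390035
1320 + 120 = 1440;  7998 + 1440 = 9438;  35270 + 9438 = 44708;  126386 + 44708 = 171094;  390035 + 171094 = 561129
1440 + 120 = 1560;  9438 + 1560 = 10998;  44708 + 10998 = 55706;  171094 + 55706 = 226800;  561129 + 226800 = 787929
1560 + 120 = 1680;  10998 + 1680 = 12678;  55706 + 12678 = 68384;  226800 + 68384 = 295184;  787929 + 295184 = 1083113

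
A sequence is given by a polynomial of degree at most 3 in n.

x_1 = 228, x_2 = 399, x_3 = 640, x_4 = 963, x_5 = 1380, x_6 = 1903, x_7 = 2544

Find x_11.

First differences: 171, 241, 323, 417, 523, 641
Second differences: 70, 82, 94, 106, 118
Third differences: 12, 12, 12, 12
Constant third difference = 12, so extend:
118 + 12 = 130;  641 + 130 = 771;  2544 + 771 = 3315
130 + 12 = 142;  771 + 142 = 913;  3315 + 913 = 4228
142 + 12 = 154;  913 + 154 = 1067;  4228 + 1067 = 5295
154 + 12 = 166;  1067 + 166 = 1233;  5295 + 1233 = 6528

6528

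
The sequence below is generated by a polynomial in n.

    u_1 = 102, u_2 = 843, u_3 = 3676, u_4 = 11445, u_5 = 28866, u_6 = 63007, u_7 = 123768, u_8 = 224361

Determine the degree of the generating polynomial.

5

Δ: 741, 2833, 7769, 17421, 34141, 60761, 100593
Δ²: 2092, 4936, 9652, 16720, 26620, 39832
Δ³: 2844, 4716, 7068, 9900, 13212
Δ⁴: 1872, 2352, 2832, 3312
Δ⁵: 480, 480, 480
The fifth differences are constant, so the polynomial has degree 5.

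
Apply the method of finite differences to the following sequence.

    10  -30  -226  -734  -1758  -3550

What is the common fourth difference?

-48

First differences: -40, -196, -508, -1024, -1792
Second differences: -156, -312, -516, -768
Third differences: -156, -204, -252
Fourth differences: -48, -48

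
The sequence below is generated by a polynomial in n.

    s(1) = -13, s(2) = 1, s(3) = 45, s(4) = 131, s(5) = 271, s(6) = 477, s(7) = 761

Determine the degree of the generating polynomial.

3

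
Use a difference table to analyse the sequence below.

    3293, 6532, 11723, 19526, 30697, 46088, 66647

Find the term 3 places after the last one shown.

Δ: 3239, 5191, 7803, 11171, 15391, 20559
Δ²: 1952, 2612, 3368, 4220, 5168
Δ³: 660, 756, 852, 948
Δ⁴: 96, 96, 96
The fourth differences are constant (96).
948 + 96 = 1044;  5168 + 1044 = 6212;  20559 + 6212 = 26771;  66647 + 26771 = 93418
1044 + 96 = 1140;  6212 + 1140 = 7352;  26771 + 7352 = 34123;  93418 + 34123 = 127541
1140 + 96 = 1236;  7352 + 1236 = 8588;  34123 + 8588 = 42711;  127541 + 42711 = 170252

170252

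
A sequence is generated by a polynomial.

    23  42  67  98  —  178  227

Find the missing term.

Using the first 4 terms:
D1: 19, 25, 31
D2: 6, 6
Constant second difference = 6.
Extend forward: 31 + 6 = 37;  98 + 37 = 135

135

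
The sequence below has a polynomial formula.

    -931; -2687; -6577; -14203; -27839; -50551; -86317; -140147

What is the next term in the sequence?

-218203

Δ: -1756 , -3890 , -7626 , -13636 , -22712 , -35766 , -53830
Δ²: -2134 , -3736 , -6010 , -9076 , -13054 , -18064
Δ³: -1602 , -2274 , -3066 , -3978 , -5010
Δ⁴: -672 , -792 , -912 , -1032
Δ⁵: -120 , -120 , -120
Constant fifth difference = -120, so extend:
-1032 − 120 = -1152;  -5010 − 1152 = -6162;  -18064 − 6162 = -24226;  -53830 − 24226 = -78056;  -140147 − 78056 = -218203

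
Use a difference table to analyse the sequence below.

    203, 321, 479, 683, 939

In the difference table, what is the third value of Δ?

First differences: 118, 158, 204, 256
Second differences: 40, 46, 52
Third differences: 6, 6

204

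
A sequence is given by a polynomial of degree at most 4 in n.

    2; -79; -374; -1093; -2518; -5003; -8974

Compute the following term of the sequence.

-14929

First differences: -81  -295  -719  -1425  -2485  -3971
Second differences: -214  -424  -706  -1060  -1486
Third differences: -210  -282  -354  -426
Fourth differences: -72  -72  -72
Fourth differences constant at -72.
-426 − 72 = -498;  -1486 − 498 = -1984;  -3971 − 1984 = -5955;  -8974 − 5955 = -14929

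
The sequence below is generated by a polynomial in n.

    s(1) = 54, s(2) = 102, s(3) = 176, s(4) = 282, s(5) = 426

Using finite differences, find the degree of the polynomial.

48, 74, 106, 144
26, 32, 38
6, 6
The third differences are constant, so the polynomial has degree 3.

3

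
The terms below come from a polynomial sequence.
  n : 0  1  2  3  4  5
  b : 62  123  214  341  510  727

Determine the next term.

61  91  127  169  217
30  36  42  48
6  6  6
The third differences are constant (6).
48 + 6 = 54;  217 + 54 = 271;  727 + 271 = 998

998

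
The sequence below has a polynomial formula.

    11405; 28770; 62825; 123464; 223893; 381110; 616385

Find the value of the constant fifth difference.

480

Δ: 17365, 34055, 60639, 100429, 157217, 235275
Δ²: 16690, 26584, 39790, 56788, 78058
Δ³: 9894, 13206, 16998, 21270
Δ⁴: 3312, 3792, 4272
Δ⁵: 480, 480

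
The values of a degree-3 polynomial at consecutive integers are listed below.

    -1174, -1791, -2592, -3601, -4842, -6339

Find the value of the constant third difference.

D1: -617, -801, -1009, -1241, -1497
D2: -184, -208, -232, -256
D3: -24, -24, -24

-24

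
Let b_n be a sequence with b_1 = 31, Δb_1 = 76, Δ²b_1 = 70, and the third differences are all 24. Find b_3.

Build the table forward from the leading diagonal:
D3: 24  24  24
D2: 70  94  118
D1: 76  146  240
b: 31  107  253

253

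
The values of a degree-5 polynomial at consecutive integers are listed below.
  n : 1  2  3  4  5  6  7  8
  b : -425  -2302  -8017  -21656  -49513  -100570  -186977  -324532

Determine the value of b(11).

-1877  -5715  -13639  -27857  -51057  -86407  -137555
-3838  -7924  -14218  -23200  -35350  -51148
-4086  -6294  -8982  -12150  -15798
-2208  -2688  -3168  -3648
-480  -480  -480
Constant fifth difference = -480, so extend:
-3648 − 480 = -4128;  -15798 − 4128 = -19926;  -51148 − 19926 = -71074;  -137555 − 71074 = -208629;  -324532 − 208629 = -533161
-4128 − 480 = -4608;  -19926 − 4608 = -24534;  -71074 − 24534 = -95608;  -208629 − 95608 = -304237;  -533161 − 304237 = -837398
-4608 − 480 = -5088;  -24534 − 5088 = -29622;  -95608 − 29622 = -125230;  -304237 − 125230 = -429467;  -837398 − 429467 = -1266865

-1266865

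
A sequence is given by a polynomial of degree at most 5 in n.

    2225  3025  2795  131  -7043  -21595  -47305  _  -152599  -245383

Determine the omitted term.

Using the first 7 terms:
First differences: 800, -230, -2664, -7174, -14552, -25710
Second differences: -1030, -2434, -4510, -7378, -11158
Third differences: -1404, -2076, -2868, -3780
Fourth differences: -672, -792, -912
Fifth differences: -120, -120
Constant fifth difference = -120.
Extend forward: -912 − 120 = -1032;  -3780 − 1032 = -4812;  -11158 − 4812 = -15970;  -25710 − 15970 = -41680;  -47305 − 41680 = -88985

-88985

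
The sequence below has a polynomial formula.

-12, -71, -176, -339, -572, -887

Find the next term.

Δ: -59, -105, -163, -233, -315
Δ²: -46, -58, -70, -82
Δ³: -12, -12, -12
Third differences constant at -12.
-82 − 12 = -94;  -315 − 94 = -409;  -887 − 409 = -1296

-1296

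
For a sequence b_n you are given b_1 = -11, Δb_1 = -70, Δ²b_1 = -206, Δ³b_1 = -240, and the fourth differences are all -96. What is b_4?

-1079

Build the table forward from the leading diagonal:
Fourth differences: -96  -96  -96  -96
Third differences: -240  -336  -432  -528
Second differences: -206  -446  -782  -1214
First differences: -70  -276  -722  -1504
b: -11  -81  -357  -1079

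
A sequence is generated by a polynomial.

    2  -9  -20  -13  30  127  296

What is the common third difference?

18

Δ: -11, -11, 7, 43, 97, 169
Δ²: 0, 18, 36, 54, 72
Δ³: 18, 18, 18, 18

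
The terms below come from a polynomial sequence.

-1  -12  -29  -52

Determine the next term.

-81

D1: -11, -17, -23
D2: -6, -6
The second differences are constant (-6).
-23 − 6 = -29;  -52 − 29 = -81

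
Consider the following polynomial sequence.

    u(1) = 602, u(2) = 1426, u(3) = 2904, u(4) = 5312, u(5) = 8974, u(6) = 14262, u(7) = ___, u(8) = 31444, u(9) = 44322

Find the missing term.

Using the first 6 terms:
824  1478  2408  3662  5288
654  930  1254  1626
276  324  372
48  48
Constant fourth difference = 48.
Extend forward: 372 + 48 = 420;  1626 + 420 = 2046;  5288 + 2046 = 7334;  14262 + 7334 = 21596

21596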